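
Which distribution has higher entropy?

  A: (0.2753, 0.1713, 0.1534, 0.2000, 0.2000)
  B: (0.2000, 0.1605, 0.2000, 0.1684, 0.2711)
B

Both distributions are close to uniform, making this a harder comparison.

H(A) = 2.2920 bits
H(B) = 2.2957 bits

The distribution closer to uniform has higher entropy.
Answer: B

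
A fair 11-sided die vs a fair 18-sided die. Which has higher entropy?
18-sided die

Both are uniform distributions; for uniform over n outcomes, H = log₂(n). H(11-sided) = log₂(11) = 3.459 bits and H(18-sided) = log₂(18) = 4.170 bits. More outcomes in a uniform distribution means higher entropy.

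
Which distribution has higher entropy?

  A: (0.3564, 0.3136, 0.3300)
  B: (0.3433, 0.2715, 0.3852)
A

Both distributions are close to uniform, making this a harder comparison.

H(A) = 1.5830 bits
H(B) = 1.5704 bits

The distribution closer to uniform has higher entropy.
Answer: A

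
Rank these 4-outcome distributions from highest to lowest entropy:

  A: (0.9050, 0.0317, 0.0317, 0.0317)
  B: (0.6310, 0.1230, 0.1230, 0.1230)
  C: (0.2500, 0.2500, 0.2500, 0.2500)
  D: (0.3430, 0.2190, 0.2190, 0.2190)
C > D > B > A

Key insight: Entropy is maximized by uniform distributions and minimized by concentrated distributions.

Entropies:
  H(A) = 0.6035 bits
  H(B) = 1.5348 bits
  H(C) = 2.0000 bits
  H(D) = 1.9690 bits

Ranking: C > D > B > A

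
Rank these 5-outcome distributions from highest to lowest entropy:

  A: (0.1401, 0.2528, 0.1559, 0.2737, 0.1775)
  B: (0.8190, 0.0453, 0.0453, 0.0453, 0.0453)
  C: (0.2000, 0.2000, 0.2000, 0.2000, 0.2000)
C > A > B

Key insight: Entropy is maximized by uniform distributions and minimized by concentrated distributions.

- Uniform distributions have maximum entropy log₂(5) = 2.3219 bits
- The more "peaked" or concentrated a distribution, the lower its entropy

Entropies:
  H(A) = 2.2711 bits
  H(B) = 1.0443 bits
  H(C) = 2.3219 bits

Ranking: C > A > B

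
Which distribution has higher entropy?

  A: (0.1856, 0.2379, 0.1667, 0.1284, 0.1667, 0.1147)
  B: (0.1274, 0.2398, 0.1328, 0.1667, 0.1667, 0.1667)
B

Both distributions are close to uniform, making this a harder comparison.

H(A) = 2.5441 bits
H(B) = 2.5520 bits

The distribution closer to uniform has higher entropy.
Answer: B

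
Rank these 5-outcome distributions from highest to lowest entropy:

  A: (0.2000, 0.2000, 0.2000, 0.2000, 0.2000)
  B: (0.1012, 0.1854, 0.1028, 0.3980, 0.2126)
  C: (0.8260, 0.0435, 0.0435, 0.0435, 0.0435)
A > B > C

Key insight: Entropy is maximized by uniform distributions and minimized by concentrated distributions.

- Uniform distributions have maximum entropy log₂(5) = 2.3219 bits
- The more "peaked" or concentrated a distribution, the lower its entropy

Entropies:
  H(A) = 2.3219 bits
  H(B) = 2.1265 bits
  H(C) = 1.0148 bits

Ranking: A > B > C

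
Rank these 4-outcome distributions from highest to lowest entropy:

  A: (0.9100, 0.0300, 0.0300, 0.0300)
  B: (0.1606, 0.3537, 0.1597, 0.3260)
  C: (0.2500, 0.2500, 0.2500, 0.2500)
C > B > A

Key insight: Entropy is maximized by uniform distributions and minimized by concentrated distributions.

- Uniform distributions have maximum entropy log₂(4) = 2.0000 bits
- The more "peaked" or concentrated a distribution, the lower its entropy

Entropies:
  H(A) = 0.5791 bits
  H(B) = 1.9038 bits
  H(C) = 2.0000 bits

Ranking: C > B > A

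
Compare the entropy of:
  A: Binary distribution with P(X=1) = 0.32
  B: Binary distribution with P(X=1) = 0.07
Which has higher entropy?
A

For binary distributions, entropy is maximized at p=0.5 and decreases as p moves toward 0 or 1.

H(A) = H(0.32) = 0.9044 bits
H(B) = H(0.07) = 0.3659 bits

Distribution A (p=0.32) is closer to uniform (p=0.5), so it has higher entropy.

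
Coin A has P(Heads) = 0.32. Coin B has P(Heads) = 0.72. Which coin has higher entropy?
A

For binary distributions, entropy is maximized at p=0.5 and decreases as p moves toward 0 or 1.

H(A) = H(0.32) = 0.9044 bits
H(B) = H(0.72) = 0.8555 bits

Distribution A (p=0.32) is closer to uniform (p=0.5), so it has higher entropy.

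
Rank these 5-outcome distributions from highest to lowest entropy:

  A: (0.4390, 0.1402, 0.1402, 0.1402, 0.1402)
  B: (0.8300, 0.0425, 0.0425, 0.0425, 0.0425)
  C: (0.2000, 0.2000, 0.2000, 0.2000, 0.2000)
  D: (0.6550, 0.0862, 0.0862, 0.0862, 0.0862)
C > A > D > B

Key insight: Entropy is maximized by uniform distributions and minimized by concentrated distributions.

Entropies:
  H(A) = 2.1112 bits
  H(B) = 0.9977 bits
  H(C) = 2.3219 bits
  H(D) = 1.6195 bits

Ranking: C > A > D > B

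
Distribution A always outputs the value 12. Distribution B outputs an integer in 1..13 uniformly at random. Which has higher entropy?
B

A is deterministic, so H(A) = 0. B is uniform over 13 outcomes, so H(B) = log₂(13) = 3.700 bits. Any distribution with genuine randomness has higher entropy than a deterministic one.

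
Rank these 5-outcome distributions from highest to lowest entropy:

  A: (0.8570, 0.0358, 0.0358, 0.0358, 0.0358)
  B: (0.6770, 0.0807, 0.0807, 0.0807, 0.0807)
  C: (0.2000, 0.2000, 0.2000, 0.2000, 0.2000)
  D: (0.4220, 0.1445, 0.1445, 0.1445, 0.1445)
C > D > B > A

Key insight: Entropy is maximized by uniform distributions and minimized by concentrated distributions.

Entropies:
  H(A) = 0.8780 bits
  H(B) = 1.5536 bits
  H(C) = 2.3219 bits
  H(D) = 2.1384 bits

Ranking: C > D > B > A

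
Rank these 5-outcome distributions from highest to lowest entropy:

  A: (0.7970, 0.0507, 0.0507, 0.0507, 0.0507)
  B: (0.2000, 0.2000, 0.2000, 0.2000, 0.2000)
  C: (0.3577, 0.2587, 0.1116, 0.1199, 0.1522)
B > C > A

Key insight: Entropy is maximized by uniform distributions and minimized by concentrated distributions.

- Uniform distributions have maximum entropy log₂(5) = 2.3219 bits
- The more "peaked" or concentrated a distribution, the lower its entropy

Entropies:
  H(A) = 1.1339 bits
  H(B) = 2.3219 bits
  H(C) = 2.1684 bits

Ranking: B > C > A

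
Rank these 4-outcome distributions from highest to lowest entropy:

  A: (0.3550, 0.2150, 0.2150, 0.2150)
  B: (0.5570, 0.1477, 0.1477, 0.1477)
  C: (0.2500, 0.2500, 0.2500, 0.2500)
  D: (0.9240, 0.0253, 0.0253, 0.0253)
C > A > B > D

Key insight: Entropy is maximized by uniform distributions and minimized by concentrated distributions.

Entropies:
  H(A) = 1.9608 bits
  H(B) = 1.6927 bits
  H(C) = 2.0000 bits
  H(D) = 0.5084 bits

Ranking: C > A > B > D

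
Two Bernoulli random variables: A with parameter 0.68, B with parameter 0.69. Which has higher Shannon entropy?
A

For binary distributions, entropy is maximized at p=0.5 and decreases as p moves toward 0 or 1.

H(A) = H(0.68) = 0.9044 bits
H(B) = H(0.69) = 0.8932 bits

Distribution A (p=0.68) is closer to uniform (p=0.5), so it has higher entropy.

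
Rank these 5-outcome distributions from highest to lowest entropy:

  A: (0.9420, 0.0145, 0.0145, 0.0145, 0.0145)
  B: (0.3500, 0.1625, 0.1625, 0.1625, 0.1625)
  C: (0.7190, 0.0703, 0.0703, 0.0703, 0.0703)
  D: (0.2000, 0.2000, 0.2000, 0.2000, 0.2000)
D > B > C > A

Key insight: Entropy is maximized by uniform distributions and minimized by concentrated distributions.

Entropies:
  H(A) = 0.4355 bits
  H(B) = 2.2341 bits
  H(C) = 1.4188 bits
  H(D) = 2.3219 bits

Ranking: D > B > C > A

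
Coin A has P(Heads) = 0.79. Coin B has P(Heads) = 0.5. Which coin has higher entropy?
B

For binary distributions, entropy is maximized at p=0.5 and decreases as p moves toward 0 or 1.

H(A) = H(0.79) = 0.7415 bits
H(B) = H(0.5) = 1.0000 bits

Distribution B (p=0.5) is closer to uniform (p=0.5), so it has higher entropy.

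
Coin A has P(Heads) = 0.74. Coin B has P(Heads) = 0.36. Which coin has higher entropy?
B

For binary distributions, entropy is maximized at p=0.5 and decreases as p moves toward 0 or 1.

H(A) = H(0.74) = 0.8267 bits
H(B) = H(0.36) = 0.9427 bits

Distribution B (p=0.36) is closer to uniform (p=0.5), so it has higher entropy.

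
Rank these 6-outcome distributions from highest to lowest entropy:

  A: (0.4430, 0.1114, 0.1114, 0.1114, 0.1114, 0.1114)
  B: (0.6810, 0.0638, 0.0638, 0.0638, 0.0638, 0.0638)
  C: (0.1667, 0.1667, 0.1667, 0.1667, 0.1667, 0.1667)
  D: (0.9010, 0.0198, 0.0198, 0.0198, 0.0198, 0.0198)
C > A > B > D

Key insight: Entropy is maximized by uniform distributions and minimized by concentrated distributions.

Entropies:
  H(A) = 2.2839 bits
  H(B) = 1.6440 bits
  H(C) = 2.5850 bits
  H(D) = 0.6957 bits

Ranking: C > A > B > D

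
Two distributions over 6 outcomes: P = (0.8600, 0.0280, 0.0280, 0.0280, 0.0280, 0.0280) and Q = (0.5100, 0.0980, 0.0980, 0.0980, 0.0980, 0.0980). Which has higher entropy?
Q

P is highly concentrated on one outcome (86%), making it nearly deterministic. Q spreads its mass more evenly (max 51%). The more spread-out distribution has higher entropy: H(P) ≈ 0.909 bits, H(Q) ≈ 2.137 bits.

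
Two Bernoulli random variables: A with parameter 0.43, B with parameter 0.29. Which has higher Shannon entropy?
A

For binary distributions, entropy is maximized at p=0.5 and decreases as p moves toward 0 or 1.

H(A) = H(0.43) = 0.9858 bits
H(B) = H(0.29) = 0.8687 bits

Distribution A (p=0.43) is closer to uniform (p=0.5), so it has higher entropy.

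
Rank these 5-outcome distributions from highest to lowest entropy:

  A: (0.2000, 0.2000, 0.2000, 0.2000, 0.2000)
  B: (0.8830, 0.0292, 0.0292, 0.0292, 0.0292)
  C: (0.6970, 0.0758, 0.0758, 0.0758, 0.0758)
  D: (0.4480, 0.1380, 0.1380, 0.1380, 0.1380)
A > D > C > B

Key insight: Entropy is maximized by uniform distributions and minimized by concentrated distributions.

Entropies:
  H(A) = 2.3219 bits
  H(B) = 0.7547 bits
  H(C) = 1.4909 bits
  H(D) = 2.0962 bits

Ranking: A > D > C > B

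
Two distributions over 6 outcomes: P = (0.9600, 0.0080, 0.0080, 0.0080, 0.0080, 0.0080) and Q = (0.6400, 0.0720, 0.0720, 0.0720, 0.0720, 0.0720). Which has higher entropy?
Q

P is highly concentrated on one outcome (96%), making it nearly deterministic. Q spreads its mass more evenly (max 64%). The more spread-out distribution has higher entropy: H(P) ≈ 0.335 bits, H(Q) ≈ 1.779 bits.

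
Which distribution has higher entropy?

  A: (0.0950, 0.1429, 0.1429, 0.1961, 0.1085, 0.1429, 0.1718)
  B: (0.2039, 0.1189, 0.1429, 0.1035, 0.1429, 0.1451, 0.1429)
B

Both distributions are close to uniform, making this a harder comparison.

H(A) = 2.7710 bits
H(B) = 2.7790 bits

The distribution closer to uniform has higher entropy.
Answer: B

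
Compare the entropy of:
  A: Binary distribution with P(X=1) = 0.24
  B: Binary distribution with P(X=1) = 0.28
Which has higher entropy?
B

For binary distributions, entropy is maximized at p=0.5 and decreases as p moves toward 0 or 1.

H(A) = H(0.24) = 0.7950 bits
H(B) = H(0.28) = 0.8555 bits

Distribution B (p=0.28) is closer to uniform (p=0.5), so it has higher entropy.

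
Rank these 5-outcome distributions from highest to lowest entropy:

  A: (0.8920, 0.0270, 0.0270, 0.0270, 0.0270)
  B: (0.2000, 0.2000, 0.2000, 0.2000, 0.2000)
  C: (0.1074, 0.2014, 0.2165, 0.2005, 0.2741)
B > C > A

Key insight: Entropy is maximized by uniform distributions and minimized by concentrated distributions.

- Uniform distributions have maximum entropy log₂(5) = 2.3219 bits
- The more "peaked" or concentrated a distribution, the lower its entropy

Entropies:
  H(A) = 0.7099 bits
  H(B) = 2.3219 bits
  H(C) = 2.2660 bits

Ranking: B > C > A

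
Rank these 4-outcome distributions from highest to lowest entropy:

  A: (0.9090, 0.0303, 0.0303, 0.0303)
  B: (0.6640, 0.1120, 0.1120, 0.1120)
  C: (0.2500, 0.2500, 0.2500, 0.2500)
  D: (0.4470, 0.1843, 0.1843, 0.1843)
C > D > B > A

Key insight: Entropy is maximized by uniform distributions and minimized by concentrated distributions.

Entropies:
  H(A) = 0.5840 bits
  H(B) = 1.4535 bits
  H(C) = 2.0000 bits
  H(D) = 1.8684 bits

Ranking: C > D > B > A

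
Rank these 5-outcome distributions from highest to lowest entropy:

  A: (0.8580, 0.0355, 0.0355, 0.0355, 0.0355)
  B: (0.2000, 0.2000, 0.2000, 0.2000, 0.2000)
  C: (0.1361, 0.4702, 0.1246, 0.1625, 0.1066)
B > C > A

Key insight: Entropy is maximized by uniform distributions and minimized by concentrated distributions.

- Uniform distributions have maximum entropy log₂(5) = 2.3219 bits
- The more "peaked" or concentrated a distribution, the lower its entropy

Entropies:
  H(A) = 0.8735 bits
  H(B) = 2.3219 bits
  H(C) = 2.0482 bits

Ranking: B > C > A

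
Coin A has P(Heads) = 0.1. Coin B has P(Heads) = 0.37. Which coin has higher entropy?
B

For binary distributions, entropy is maximized at p=0.5 and decreases as p moves toward 0 or 1.

H(A) = H(0.1) = 0.4690 bits
H(B) = H(0.37) = 0.9507 bits

Distribution B (p=0.37) is closer to uniform (p=0.5), so it has higher entropy.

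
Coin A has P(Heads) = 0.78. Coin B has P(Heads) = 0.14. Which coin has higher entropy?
A

For binary distributions, entropy is maximized at p=0.5 and decreases as p moves toward 0 or 1.

H(A) = H(0.78) = 0.7602 bits
H(B) = H(0.14) = 0.5842 bits

Distribution A (p=0.78) is closer to uniform (p=0.5), so it has higher entropy.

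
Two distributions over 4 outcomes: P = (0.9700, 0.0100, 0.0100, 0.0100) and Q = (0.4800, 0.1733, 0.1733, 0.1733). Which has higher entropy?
Q

P is highly concentrated on one outcome (97%), making it nearly deterministic. Q spreads its mass more evenly (max 48%). The more spread-out distribution has higher entropy: H(P) ≈ 0.242 bits, H(Q) ≈ 1.823 bits.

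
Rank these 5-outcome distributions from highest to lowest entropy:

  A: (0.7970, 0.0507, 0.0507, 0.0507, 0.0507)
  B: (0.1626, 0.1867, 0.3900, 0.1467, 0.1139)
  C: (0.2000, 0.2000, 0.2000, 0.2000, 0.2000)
C > B > A

Key insight: Entropy is maximized by uniform distributions and minimized by concentrated distributions.

- Uniform distributions have maximum entropy log₂(5) = 2.3219 bits
- The more "peaked" or concentrated a distribution, the lower its entropy

Entropies:
  H(A) = 1.1339 bits
  H(B) = 2.1712 bits
  H(C) = 2.3219 bits

Ranking: C > B > A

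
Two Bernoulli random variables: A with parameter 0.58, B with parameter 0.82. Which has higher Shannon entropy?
A

For binary distributions, entropy is maximized at p=0.5 and decreases as p moves toward 0 or 1.

H(A) = H(0.58) = 0.9815 bits
H(B) = H(0.82) = 0.6801 bits

Distribution A (p=0.58) is closer to uniform (p=0.5), so it has higher entropy.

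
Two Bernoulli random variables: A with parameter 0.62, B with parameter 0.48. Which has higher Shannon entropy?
B

For binary distributions, entropy is maximized at p=0.5 and decreases as p moves toward 0 or 1.

H(A) = H(0.62) = 0.9580 bits
H(B) = H(0.48) = 0.9988 bits

Distribution B (p=0.48) is closer to uniform (p=0.5), so it has higher entropy.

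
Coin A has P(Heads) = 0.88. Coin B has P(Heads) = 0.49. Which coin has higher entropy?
B

For binary distributions, entropy is maximized at p=0.5 and decreases as p moves toward 0 or 1.

H(A) = H(0.88) = 0.5294 bits
H(B) = H(0.49) = 0.9997 bits

Distribution B (p=0.49) is closer to uniform (p=0.5), so it has higher entropy.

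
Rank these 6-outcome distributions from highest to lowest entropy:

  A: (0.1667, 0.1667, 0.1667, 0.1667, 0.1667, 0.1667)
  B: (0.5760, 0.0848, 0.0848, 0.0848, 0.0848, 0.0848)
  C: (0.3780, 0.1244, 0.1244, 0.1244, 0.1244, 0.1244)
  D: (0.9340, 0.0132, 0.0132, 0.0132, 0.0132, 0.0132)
A > C > B > D

Key insight: Entropy is maximized by uniform distributions and minimized by concentrated distributions.

Entropies:
  H(A) = 2.5850 bits
  H(B) = 1.9678 bits
  H(C) = 2.4009 bits
  H(D) = 0.5041 bits

Ranking: A > C > B > D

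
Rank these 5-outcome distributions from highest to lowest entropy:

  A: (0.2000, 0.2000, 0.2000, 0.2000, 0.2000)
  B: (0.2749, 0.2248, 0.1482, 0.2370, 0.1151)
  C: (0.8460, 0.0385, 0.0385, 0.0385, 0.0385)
A > B > C

Key insight: Entropy is maximized by uniform distributions and minimized by concentrated distributions.

- Uniform distributions have maximum entropy log₂(5) = 2.3219 bits
- The more "peaked" or concentrated a distribution, the lower its entropy

Entropies:
  H(A) = 2.3219 bits
  H(B) = 2.2556 bits
  H(C) = 0.9278 bits

Ranking: A > B > C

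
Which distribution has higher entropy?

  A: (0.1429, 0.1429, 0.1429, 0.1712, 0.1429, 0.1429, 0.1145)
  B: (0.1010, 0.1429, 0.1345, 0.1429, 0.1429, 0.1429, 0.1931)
A

Both distributions are close to uniform, making this a harder comparison.

H(A) = 2.7992 bits
H(B) = 2.7857 bits

The distribution closer to uniform has higher entropy.
Answer: A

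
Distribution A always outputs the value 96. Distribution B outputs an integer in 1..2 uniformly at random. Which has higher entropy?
B

A is deterministic, so H(A) = 0. B is uniform over 2 outcomes, so H(B) = log₂(2) = 1.000 bits. Any distribution with genuine randomness has higher entropy than a deterministic one.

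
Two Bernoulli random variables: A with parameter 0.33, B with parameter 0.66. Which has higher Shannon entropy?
B

For binary distributions, entropy is maximized at p=0.5 and decreases as p moves toward 0 or 1.

H(A) = H(0.33) = 0.9149 bits
H(B) = H(0.66) = 0.9248 bits

Distribution B (p=0.66) is closer to uniform (p=0.5), so it has higher entropy.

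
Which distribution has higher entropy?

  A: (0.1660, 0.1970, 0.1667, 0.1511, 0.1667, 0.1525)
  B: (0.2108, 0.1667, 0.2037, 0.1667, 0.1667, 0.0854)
A

Both distributions are close to uniform, making this a harder comparison.

H(A) = 2.5792 bits
H(B) = 2.5368 bits

The distribution closer to uniform has higher entropy.
Answer: A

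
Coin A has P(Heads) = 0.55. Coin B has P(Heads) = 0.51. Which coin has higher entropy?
B

For binary distributions, entropy is maximized at p=0.5 and decreases as p moves toward 0 or 1.

H(A) = H(0.55) = 0.9928 bits
H(B) = H(0.51) = 0.9997 bits

Distribution B (p=0.51) is closer to uniform (p=0.5), so it has higher entropy.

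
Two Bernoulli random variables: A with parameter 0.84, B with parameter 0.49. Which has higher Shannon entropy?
B

For binary distributions, entropy is maximized at p=0.5 and decreases as p moves toward 0 or 1.

H(A) = H(0.84) = 0.6343 bits
H(B) = H(0.49) = 0.9997 bits

Distribution B (p=0.49) is closer to uniform (p=0.5), so it has higher entropy.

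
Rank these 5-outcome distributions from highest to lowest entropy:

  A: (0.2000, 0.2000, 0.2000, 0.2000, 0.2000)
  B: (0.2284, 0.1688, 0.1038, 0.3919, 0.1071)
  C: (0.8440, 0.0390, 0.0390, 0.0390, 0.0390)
A > B > C

Key insight: Entropy is maximized by uniform distributions and minimized by concentrated distributions.

- Uniform distributions have maximum entropy log₂(5) = 2.3219 bits
- The more "peaked" or concentrated a distribution, the lower its entropy

Entropies:
  H(A) = 2.3219 bits
  H(B) = 2.1338 bits
  H(C) = 0.9367 bits

Ranking: A > B > C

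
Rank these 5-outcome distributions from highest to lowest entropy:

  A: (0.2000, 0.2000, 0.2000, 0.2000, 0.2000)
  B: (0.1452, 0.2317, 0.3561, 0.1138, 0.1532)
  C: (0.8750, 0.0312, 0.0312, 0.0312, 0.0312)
A > B > C

Key insight: Entropy is maximized by uniform distributions and minimized by concentrated distributions.

- Uniform distributions have maximum entropy log₂(5) = 2.3219 bits
- The more "peaked" or concentrated a distribution, the lower its entropy

Entropies:
  H(A) = 2.3219 bits
  H(B) = 2.1949 bits
  H(C) = 0.7936 bits

Ranking: A > B > C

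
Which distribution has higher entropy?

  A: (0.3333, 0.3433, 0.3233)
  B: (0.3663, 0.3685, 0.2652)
A

Both distributions are close to uniform, making this a harder comparison.

H(A) = 1.5845 bits
H(B) = 1.5693 bits

The distribution closer to uniform has higher entropy.
Answer: A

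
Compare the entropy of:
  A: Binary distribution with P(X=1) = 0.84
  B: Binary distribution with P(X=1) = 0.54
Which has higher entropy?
B

For binary distributions, entropy is maximized at p=0.5 and decreases as p moves toward 0 or 1.

H(A) = H(0.84) = 0.6343 bits
H(B) = H(0.54) = 0.9954 bits

Distribution B (p=0.54) is closer to uniform (p=0.5), so it has higher entropy.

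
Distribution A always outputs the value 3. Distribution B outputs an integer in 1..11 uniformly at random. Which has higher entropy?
B

A is deterministic, so H(A) = 0. B is uniform over 11 outcomes, so H(B) = log₂(11) = 3.459 bits. Any distribution with genuine randomness has higher entropy than a deterministic one.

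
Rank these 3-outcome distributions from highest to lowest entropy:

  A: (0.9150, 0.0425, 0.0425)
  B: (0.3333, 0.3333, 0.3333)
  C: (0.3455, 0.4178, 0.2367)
B > C > A

Key insight: Entropy is maximized by uniform distributions and minimized by concentrated distributions.

- Uniform distributions have maximum entropy log₂(3) = 1.5850 bits
- The more "peaked" or concentrated a distribution, the lower its entropy

Entropies:
  H(A) = 0.5046 bits
  H(B) = 1.5850 bits
  H(C) = 1.5478 bits

Ranking: B > C > A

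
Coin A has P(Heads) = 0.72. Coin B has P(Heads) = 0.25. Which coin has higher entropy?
A

For binary distributions, entropy is maximized at p=0.5 and decreases as p moves toward 0 or 1.

H(A) = H(0.72) = 0.8555 bits
H(B) = H(0.25) = 0.8113 bits

Distribution A (p=0.72) is closer to uniform (p=0.5), so it has higher entropy.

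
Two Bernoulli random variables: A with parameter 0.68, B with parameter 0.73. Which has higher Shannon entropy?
A

For binary distributions, entropy is maximized at p=0.5 and decreases as p moves toward 0 or 1.

H(A) = H(0.68) = 0.9044 bits
H(B) = H(0.73) = 0.8415 bits

Distribution A (p=0.68) is closer to uniform (p=0.5), so it has higher entropy.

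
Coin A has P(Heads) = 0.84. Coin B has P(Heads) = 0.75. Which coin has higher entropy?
B

For binary distributions, entropy is maximized at p=0.5 and decreases as p moves toward 0 or 1.

H(A) = H(0.84) = 0.6343 bits
H(B) = H(0.75) = 0.8113 bits

Distribution B (p=0.75) is closer to uniform (p=0.5), so it has higher entropy.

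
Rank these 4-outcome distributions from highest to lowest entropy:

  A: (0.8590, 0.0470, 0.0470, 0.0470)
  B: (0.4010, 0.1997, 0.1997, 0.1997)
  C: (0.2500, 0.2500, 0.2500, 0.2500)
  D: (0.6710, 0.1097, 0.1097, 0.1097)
C > B > D > A

Key insight: Entropy is maximized by uniform distributions and minimized by concentrated distributions.

Entropies:
  H(A) = 0.8103 bits
  H(B) = 1.9209 bits
  H(C) = 2.0000 bits
  H(D) = 1.4354 bits

Ranking: C > B > D > A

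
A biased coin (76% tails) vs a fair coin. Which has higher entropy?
Fair coin

The fair coin is uniform (p=0.5), maximizing binary entropy at 1 bit. The biased coin has H(0.76) ≈ 0.795 bits — its outcome is more predictable, so its entropy is lower.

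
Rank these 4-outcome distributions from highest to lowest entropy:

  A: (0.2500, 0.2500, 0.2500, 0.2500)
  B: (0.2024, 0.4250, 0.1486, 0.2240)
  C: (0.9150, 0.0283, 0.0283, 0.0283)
A > B > C

Key insight: Entropy is maximized by uniform distributions and minimized by concentrated distributions.

- Uniform distributions have maximum entropy log₂(4) = 2.0000 bits
- The more "peaked" or concentrated a distribution, the lower its entropy

Entropies:
  H(A) = 2.0000 bits
  H(B) = 1.8833 bits
  H(C) = 0.5543 bits

Ranking: A > B > C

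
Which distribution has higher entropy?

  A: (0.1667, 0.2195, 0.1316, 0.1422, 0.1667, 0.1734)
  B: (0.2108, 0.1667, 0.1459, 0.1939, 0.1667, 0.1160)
A

Both distributions are close to uniform, making this a harder comparison.

H(A) = 2.5653 bits
H(B) = 2.5598 bits

The distribution closer to uniform has higher entropy.
Answer: A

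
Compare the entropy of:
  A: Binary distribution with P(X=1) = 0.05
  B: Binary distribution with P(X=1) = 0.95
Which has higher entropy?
Equal

For binary distributions, entropy is maximized at p=0.5 and decreases as p moves toward 0 or 1.

H(A) = H(0.05) = 0.2864 bits
H(B) = H(0.95) = 0.2864 bits

Both distributions are equally far from uniform (|0.05-0.5| = |0.95-0.5|), so they have the same entropy.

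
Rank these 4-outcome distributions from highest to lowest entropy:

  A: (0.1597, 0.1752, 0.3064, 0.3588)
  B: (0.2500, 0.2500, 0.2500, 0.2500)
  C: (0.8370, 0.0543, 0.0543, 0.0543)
B > A > C

Key insight: Entropy is maximized by uniform distributions and minimized by concentrated distributions.

- Uniform distributions have maximum entropy log₂(4) = 2.0000 bits
- The more "peaked" or concentrated a distribution, the lower its entropy

Entropies:
  H(A) = 1.9163 bits
  H(B) = 2.0000 bits
  H(C) = 0.8998 bits

Ranking: B > A > C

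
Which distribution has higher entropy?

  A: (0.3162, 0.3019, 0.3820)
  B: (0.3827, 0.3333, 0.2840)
A

Both distributions are close to uniform, making this a harder comparison.

H(A) = 1.5772 bits
H(B) = 1.5744 bits

The distribution closer to uniform has higher entropy.
Answer: A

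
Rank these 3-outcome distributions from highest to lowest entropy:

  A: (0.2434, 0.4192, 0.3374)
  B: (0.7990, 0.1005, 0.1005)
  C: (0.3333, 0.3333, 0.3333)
C > A > B

Key insight: Entropy is maximized by uniform distributions and minimized by concentrated distributions.

- Uniform distributions have maximum entropy log₂(3) = 1.5850 bits
- The more "peaked" or concentrated a distribution, the lower its entropy

Entropies:
  H(A) = 1.5509 bits
  H(B) = 0.9249 bits
  H(C) = 1.5850 bits

Ranking: C > A > B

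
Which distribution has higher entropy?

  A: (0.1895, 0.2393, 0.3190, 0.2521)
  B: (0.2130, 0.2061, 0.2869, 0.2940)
B

Both distributions are close to uniform, making this a harder comparison.

H(A) = 1.9755 bits
H(B) = 1.9809 bits

The distribution closer to uniform has higher entropy.
Answer: B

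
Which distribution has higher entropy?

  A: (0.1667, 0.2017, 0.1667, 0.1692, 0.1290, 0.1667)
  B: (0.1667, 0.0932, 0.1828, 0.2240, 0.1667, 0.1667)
A

Both distributions are close to uniform, making this a harder comparison.

H(A) = 2.5733 bits
H(B) = 2.5432 bits

The distribution closer to uniform has higher entropy.
Answer: A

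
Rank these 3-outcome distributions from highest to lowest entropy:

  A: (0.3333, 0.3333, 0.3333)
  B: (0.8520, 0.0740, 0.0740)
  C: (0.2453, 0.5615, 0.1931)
A > C > B

Key insight: Entropy is maximized by uniform distributions and minimized by concentrated distributions.

- Uniform distributions have maximum entropy log₂(3) = 1.5850 bits
- The more "peaked" or concentrated a distribution, the lower its entropy

Entropies:
  H(A) = 1.5850 bits
  H(B) = 0.7528 bits
  H(C) = 1.4230 bits

Ranking: A > C > B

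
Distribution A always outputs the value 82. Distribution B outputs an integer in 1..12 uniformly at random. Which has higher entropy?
B

A is deterministic, so H(A) = 0. B is uniform over 12 outcomes, so H(B) = log₂(12) = 3.585 bits. Any distribution with genuine randomness has higher entropy than a deterministic one.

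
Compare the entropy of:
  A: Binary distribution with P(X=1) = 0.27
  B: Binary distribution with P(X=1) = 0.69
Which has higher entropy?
B

For binary distributions, entropy is maximized at p=0.5 and decreases as p moves toward 0 or 1.

H(A) = H(0.27) = 0.8415 bits
H(B) = H(0.69) = 0.8932 bits

Distribution B (p=0.69) is closer to uniform (p=0.5), so it has higher entropy.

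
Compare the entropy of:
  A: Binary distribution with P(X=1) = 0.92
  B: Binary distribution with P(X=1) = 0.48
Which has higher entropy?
B

For binary distributions, entropy is maximized at p=0.5 and decreases as p moves toward 0 or 1.

H(A) = H(0.92) = 0.4022 bits
H(B) = H(0.48) = 0.9988 bits

Distribution B (p=0.48) is closer to uniform (p=0.5), so it has higher entropy.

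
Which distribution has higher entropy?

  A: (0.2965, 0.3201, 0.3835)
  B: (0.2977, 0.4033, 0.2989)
A

Both distributions are close to uniform, making this a harder comparison.

H(A) = 1.5763 bits
H(B) = 1.5695 bits

The distribution closer to uniform has higher entropy.
Answer: A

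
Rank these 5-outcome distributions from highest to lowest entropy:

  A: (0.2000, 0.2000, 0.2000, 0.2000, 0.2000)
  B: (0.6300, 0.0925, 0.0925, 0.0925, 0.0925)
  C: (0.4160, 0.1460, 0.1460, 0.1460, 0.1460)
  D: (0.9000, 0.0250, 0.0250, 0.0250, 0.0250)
A > C > B > D

Key insight: Entropy is maximized by uniform distributions and minimized by concentrated distributions.

Entropies:
  H(A) = 2.3219 bits
  H(B) = 1.6907 bits
  H(C) = 2.1475 bits
  H(D) = 0.6690 bits

Ranking: A > C > B > D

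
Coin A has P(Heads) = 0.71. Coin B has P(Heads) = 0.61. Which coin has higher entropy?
B

For binary distributions, entropy is maximized at p=0.5 and decreases as p moves toward 0 or 1.

H(A) = H(0.71) = 0.8687 bits
H(B) = H(0.61) = 0.9648 bits

Distribution B (p=0.61) is closer to uniform (p=0.5), so it has higher entropy.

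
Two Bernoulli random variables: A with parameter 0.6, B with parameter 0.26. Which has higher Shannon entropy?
A

For binary distributions, entropy is maximized at p=0.5 and decreases as p moves toward 0 or 1.

H(A) = H(0.6) = 0.9710 bits
H(B) = H(0.26) = 0.8267 bits

Distribution A (p=0.6) is closer to uniform (p=0.5), so it has higher entropy.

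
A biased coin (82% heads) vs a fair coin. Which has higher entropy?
Fair coin

The fair coin is uniform (p=0.5), maximizing binary entropy at 1 bit. The biased coin has H(0.82) ≈ 0.680 bits — its outcome is more predictable, so its entropy is lower.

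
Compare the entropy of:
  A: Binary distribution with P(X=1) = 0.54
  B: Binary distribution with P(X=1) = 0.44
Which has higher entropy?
A

For binary distributions, entropy is maximized at p=0.5 and decreases as p moves toward 0 or 1.

H(A) = H(0.54) = 0.9954 bits
H(B) = H(0.44) = 0.9896 bits

Distribution A (p=0.54) is closer to uniform (p=0.5), so it has higher entropy.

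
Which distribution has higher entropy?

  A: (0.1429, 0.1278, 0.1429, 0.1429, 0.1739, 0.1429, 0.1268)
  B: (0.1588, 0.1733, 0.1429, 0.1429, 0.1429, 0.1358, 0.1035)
A

Both distributions are close to uniform, making this a harder comparison.

H(A) = 2.8003 bits
H(B) = 2.7928 bits

The distribution closer to uniform has higher entropy.
Answer: A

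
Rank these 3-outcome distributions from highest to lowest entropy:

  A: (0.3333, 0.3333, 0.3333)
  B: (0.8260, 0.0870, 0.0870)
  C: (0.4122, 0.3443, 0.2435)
A > C > B

Key insight: Entropy is maximized by uniform distributions and minimized by concentrated distributions.

- Uniform distributions have maximum entropy log₂(3) = 1.5850 bits
- The more "peaked" or concentrated a distribution, the lower its entropy

Entropies:
  H(A) = 1.5850 bits
  H(B) = 0.8408 bits
  H(C) = 1.5529 bits

Ranking: A > C > B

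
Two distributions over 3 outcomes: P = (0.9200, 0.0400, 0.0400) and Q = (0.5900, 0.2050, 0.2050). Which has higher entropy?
Q

P is highly concentrated on one outcome (92%), making it nearly deterministic. Q spreads its mass more evenly (max 59%). The more spread-out distribution has higher entropy: H(P) ≈ 0.482 bits, H(Q) ≈ 1.387 bits.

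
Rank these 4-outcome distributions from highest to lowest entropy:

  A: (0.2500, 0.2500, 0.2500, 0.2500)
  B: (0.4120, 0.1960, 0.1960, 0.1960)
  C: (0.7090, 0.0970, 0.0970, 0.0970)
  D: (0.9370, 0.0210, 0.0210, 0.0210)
A > B > C > D

Key insight: Entropy is maximized by uniform distributions and minimized by concentrated distributions.

Entropies:
  H(A) = 2.0000 bits
  H(B) = 1.9095 bits
  H(C) = 1.3312 bits
  H(D) = 0.4391 bits

Ranking: A > B > C > D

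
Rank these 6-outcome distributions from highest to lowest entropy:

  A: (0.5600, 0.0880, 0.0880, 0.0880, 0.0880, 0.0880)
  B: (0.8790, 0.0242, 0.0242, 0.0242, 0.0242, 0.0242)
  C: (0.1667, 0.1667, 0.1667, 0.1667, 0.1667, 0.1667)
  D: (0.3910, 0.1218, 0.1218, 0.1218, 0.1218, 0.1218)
C > D > A > B

Key insight: Entropy is maximized by uniform distributions and minimized by concentrated distributions.

Entropies:
  H(A) = 2.0112 bits
  H(B) = 0.8132 bits
  H(C) = 2.5850 bits
  H(D) = 2.3795 bits

Ranking: C > D > A > B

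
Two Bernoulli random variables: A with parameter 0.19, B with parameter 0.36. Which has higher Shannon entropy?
B

For binary distributions, entropy is maximized at p=0.5 and decreases as p moves toward 0 or 1.

H(A) = H(0.19) = 0.7015 bits
H(B) = H(0.36) = 0.9427 bits

Distribution B (p=0.36) is closer to uniform (p=0.5), so it has higher entropy.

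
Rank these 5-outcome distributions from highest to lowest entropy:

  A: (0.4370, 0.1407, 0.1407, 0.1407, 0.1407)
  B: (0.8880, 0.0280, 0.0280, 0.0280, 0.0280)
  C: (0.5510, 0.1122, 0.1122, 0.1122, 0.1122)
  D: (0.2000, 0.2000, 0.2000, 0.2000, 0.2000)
D > A > C > B

Key insight: Entropy is maximized by uniform distributions and minimized by concentrated distributions.

Entropies:
  H(A) = 2.1145 bits
  H(B) = 0.7299 bits
  H(C) = 1.8905 bits
  H(D) = 2.3219 bits

Ranking: D > A > C > B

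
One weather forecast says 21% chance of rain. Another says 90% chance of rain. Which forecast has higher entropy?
21% forecast

Treat each forecast as a Bernoulli distribution. Binary entropy is maximized at p=0.5 and falls off symmetrically toward 0 or 1. The 21% forecast is closer to 50%, so it is more uncertain. H(21%) ≈ 0.741 bits, H(90%) ≈ 0.469 bits.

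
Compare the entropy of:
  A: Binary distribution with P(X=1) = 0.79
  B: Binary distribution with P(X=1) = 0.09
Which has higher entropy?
A

For binary distributions, entropy is maximized at p=0.5 and decreases as p moves toward 0 or 1.

H(A) = H(0.79) = 0.7415 bits
H(B) = H(0.09) = 0.4365 bits

Distribution A (p=0.79) is closer to uniform (p=0.5), so it has higher entropy.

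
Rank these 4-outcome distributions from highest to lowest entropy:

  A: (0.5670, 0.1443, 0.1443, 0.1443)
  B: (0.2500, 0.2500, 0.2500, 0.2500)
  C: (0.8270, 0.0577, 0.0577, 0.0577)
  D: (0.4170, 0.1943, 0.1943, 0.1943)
B > D > A > C

Key insight: Entropy is maximized by uniform distributions and minimized by concentrated distributions.

Entropies:
  H(A) = 1.6733 bits
  H(B) = 2.0000 bits
  H(C) = 0.9387 bits
  H(D) = 1.9041 bits

Ranking: B > D > A > C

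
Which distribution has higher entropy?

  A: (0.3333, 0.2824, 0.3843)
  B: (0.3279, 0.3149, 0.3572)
B

Both distributions are close to uniform, making this a harder comparison.

H(A) = 1.5737 bits
H(B) = 1.5829 bits

The distribution closer to uniform has higher entropy.
Answer: B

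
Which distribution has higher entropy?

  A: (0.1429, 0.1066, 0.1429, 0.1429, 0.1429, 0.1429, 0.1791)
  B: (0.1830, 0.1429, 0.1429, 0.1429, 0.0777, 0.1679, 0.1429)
A

Both distributions are close to uniform, making this a harder comparison.

H(A) = 2.7940 bits
H(B) = 2.7711 bits

The distribution closer to uniform has higher entropy.
Answer: A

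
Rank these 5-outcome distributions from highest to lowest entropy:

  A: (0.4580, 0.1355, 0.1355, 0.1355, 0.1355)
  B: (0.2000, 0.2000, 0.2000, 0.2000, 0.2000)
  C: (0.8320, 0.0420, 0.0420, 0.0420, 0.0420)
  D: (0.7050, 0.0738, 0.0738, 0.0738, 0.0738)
B > A > D > C

Key insight: Entropy is maximized by uniform distributions and minimized by concentrated distributions.

Entropies:
  H(A) = 2.0789 bits
  H(B) = 2.3219 bits
  H(C) = 0.9891 bits
  H(D) = 1.4651 bits

Ranking: B > A > D > C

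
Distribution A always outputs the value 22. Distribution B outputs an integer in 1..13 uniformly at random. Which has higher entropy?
B

A is deterministic, so H(A) = 0. B is uniform over 13 outcomes, so H(B) = log₂(13) = 3.700 bits. Any distribution with genuine randomness has higher entropy than a deterministic one.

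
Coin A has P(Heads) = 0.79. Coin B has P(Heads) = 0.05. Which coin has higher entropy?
A

For binary distributions, entropy is maximized at p=0.5 and decreases as p moves toward 0 or 1.

H(A) = H(0.79) = 0.7415 bits
H(B) = H(0.05) = 0.2864 bits

Distribution A (p=0.79) is closer to uniform (p=0.5), so it has higher entropy.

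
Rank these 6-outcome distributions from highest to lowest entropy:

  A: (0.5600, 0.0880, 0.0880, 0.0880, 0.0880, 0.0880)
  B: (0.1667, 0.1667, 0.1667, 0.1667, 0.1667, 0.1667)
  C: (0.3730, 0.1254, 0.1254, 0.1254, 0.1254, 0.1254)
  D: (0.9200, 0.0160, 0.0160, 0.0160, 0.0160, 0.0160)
B > C > A > D

Key insight: Entropy is maximized by uniform distributions and minimized by concentrated distributions.

Entropies:
  H(A) = 2.0112 bits
  H(B) = 2.5850 bits
  H(C) = 2.4088 bits
  H(D) = 0.5879 bits

Ranking: B > C > A > D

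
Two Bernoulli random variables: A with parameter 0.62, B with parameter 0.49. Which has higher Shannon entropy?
B

For binary distributions, entropy is maximized at p=0.5 and decreases as p moves toward 0 or 1.

H(A) = H(0.62) = 0.9580 bits
H(B) = H(0.49) = 0.9997 bits

Distribution B (p=0.49) is closer to uniform (p=0.5), so it has higher entropy.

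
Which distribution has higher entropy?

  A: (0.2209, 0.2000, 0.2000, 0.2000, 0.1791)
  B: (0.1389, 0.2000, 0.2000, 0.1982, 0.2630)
A

Both distributions are close to uniform, making this a harder comparison.

H(A) = 2.3188 bits
H(B) = 2.2938 bits

The distribution closer to uniform has higher entropy.
Answer: A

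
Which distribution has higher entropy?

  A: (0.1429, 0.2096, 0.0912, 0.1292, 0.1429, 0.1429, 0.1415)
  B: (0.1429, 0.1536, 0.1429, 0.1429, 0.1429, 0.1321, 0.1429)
B

Both distributions are close to uniform, making this a harder comparison.

H(A) = 2.7712 bits
H(B) = 2.8062 bits

The distribution closer to uniform has higher entropy.
Answer: B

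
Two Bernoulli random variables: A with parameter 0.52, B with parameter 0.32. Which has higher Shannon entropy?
A

For binary distributions, entropy is maximized at p=0.5 and decreases as p moves toward 0 or 1.

H(A) = H(0.52) = 0.9988 bits
H(B) = H(0.32) = 0.9044 bits

Distribution A (p=0.52) is closer to uniform (p=0.5), so it has higher entropy.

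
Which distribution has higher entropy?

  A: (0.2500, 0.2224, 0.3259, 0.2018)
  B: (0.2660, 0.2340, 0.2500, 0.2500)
B

Both distributions are close to uniform, making this a harder comparison.

H(A) = 1.9754 bits
H(B) = 1.9985 bits

The distribution closer to uniform has higher entropy.
Answer: B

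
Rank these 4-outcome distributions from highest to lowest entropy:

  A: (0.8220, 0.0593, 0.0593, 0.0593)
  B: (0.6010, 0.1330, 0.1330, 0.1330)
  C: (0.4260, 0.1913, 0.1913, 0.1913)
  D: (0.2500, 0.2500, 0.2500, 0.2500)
D > C > B > A

Key insight: Entropy is maximized by uniform distributions and minimized by concentrated distributions.

Entropies:
  H(A) = 0.9578 bits
  H(B) = 1.6028 bits
  H(C) = 1.8939 bits
  H(D) = 2.0000 bits

Ranking: D > C > B > A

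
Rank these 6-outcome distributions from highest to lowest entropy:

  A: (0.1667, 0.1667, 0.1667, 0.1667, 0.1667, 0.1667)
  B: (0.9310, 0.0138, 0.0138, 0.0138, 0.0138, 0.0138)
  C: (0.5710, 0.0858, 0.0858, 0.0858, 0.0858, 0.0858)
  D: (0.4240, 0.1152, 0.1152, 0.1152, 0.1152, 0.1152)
A > D > C > B

Key insight: Entropy is maximized by uniform distributions and minimized by concentrated distributions.

Entropies:
  H(A) = 2.5850 bits
  H(B) = 0.5224 bits
  H(C) = 1.9815 bits
  H(D) = 2.3207 bits

Ranking: A > D > C > B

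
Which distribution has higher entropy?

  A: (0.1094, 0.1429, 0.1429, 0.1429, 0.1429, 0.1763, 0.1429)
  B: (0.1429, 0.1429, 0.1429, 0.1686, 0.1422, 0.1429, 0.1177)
B

Both distributions are close to uniform, making this a harder comparison.

H(A) = 2.7960 bits
H(B) = 2.8008 bits

The distribution closer to uniform has higher entropy.
Answer: B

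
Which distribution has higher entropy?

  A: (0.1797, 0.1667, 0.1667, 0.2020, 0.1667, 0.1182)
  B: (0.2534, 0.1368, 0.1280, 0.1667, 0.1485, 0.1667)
A

Both distributions are close to uniform, making this a harder comparison.

H(A) = 2.5679 bits
H(B) = 2.5442 bits

The distribution closer to uniform has higher entropy.
Answer: A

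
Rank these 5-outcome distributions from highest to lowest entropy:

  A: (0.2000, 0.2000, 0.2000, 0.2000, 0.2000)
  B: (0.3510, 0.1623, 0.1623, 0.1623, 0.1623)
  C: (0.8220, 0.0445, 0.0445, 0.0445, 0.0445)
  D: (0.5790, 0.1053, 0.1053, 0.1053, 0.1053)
A > B > D > C

Key insight: Entropy is maximized by uniform distributions and minimized by concentrated distributions.

Entropies:
  H(A) = 2.3219 bits
  H(B) = 2.2330 bits
  H(C) = 1.0317 bits
  H(D) = 1.8239 bits

Ranking: A > B > D > C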